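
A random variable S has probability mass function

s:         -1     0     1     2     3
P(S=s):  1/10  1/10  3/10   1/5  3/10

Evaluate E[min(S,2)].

1.2

E[min(S,2)] = Σ min(s,2)·P(S=s)
 = (-1)·1/10 + 0·1/10 + 1·3/10 + 2·1/5 + 2·3/10
 = (-1/10) + 0 + 3/10 + 2/5 + 3/5
 = 6/5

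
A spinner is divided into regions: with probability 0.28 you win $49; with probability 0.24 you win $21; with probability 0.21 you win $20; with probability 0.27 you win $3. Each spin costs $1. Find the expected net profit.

E[payout] = 49·0.28 + 21·0.24 + 20·0.21 + 3·0.27
 = 13.72 + 5.04 + 4.2 + 0.81
 = 23.77
Net = 23.77 - 1 = 22.77

22.77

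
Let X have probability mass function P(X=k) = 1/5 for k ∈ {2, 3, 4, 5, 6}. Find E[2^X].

E[2^X] = Σ 2^x·P(X=x)
 = 4·1/5 + 8·1/5 + 16·1/5 + 32·1/5 + 64·1/5
 = 4/5 + 8/5 + 16/5 + 32/5 + 64/5
 = 124/5

24.8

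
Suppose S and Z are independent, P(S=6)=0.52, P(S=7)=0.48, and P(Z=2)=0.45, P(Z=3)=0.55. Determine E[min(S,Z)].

2.55

E[min(S,Z)] = Σ_s Σ_z min(s,z) · P(S=s)P(Z=z)
 = 2·0.234 + 3·0.286 + 2·0.216 + 3·0.264
 = 0.468 + 0.858 + 0.432 + 0.792
 = 2.55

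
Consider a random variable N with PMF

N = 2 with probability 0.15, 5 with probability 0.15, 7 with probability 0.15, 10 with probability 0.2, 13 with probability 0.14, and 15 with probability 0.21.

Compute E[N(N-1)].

93.54

E[N(N-1)] = Σ n(n-1)·P(N=n)
 = 2·0.15 + 20·0.15 + 42·0.15 + 90·0.2 + 156·0.14 + 210·0.21
 = 0.3 + 3 + 6.3 + 18 + 21.84 + 44.1
 = 93.54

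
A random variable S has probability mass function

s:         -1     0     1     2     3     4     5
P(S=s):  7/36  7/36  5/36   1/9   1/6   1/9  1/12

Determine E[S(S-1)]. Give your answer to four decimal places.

4.6111

E[S(S-1)] = Σ s(s-1)·P(S=s)
 = 2·7/36 + 0·7/36 + 0·5/36 + 2·1/9 + 6·1/6 + 12·1/9 + 20·1/12
 = 7/18 + 0 + 0 + 2/9 + 1 + 4/3 + 5/3
 = 83/18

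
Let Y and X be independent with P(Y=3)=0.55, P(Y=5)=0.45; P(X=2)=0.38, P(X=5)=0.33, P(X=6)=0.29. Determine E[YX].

16.185

E[YX] = Σ_y Σ_x yx · P(Y=y)P(X=x)
 = 6·0.209 + 15·0.1815 + 18·0.1595 + 10·0.171 + 25·0.1485 + 30·0.1305
 = 1.254 + 2.7225 + 2.871 + 1.71 + 3.7125 + 3.915
 = 16.185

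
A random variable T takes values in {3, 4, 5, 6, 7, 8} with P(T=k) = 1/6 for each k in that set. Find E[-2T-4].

-15

E[-2T-4] = Σ (-2t-4)·P(T=t)
 = (-10)·1/6 + (-12)·1/6 + (-14)·1/6 + (-16)·1/6 + (-18)·1/6 + (-20)·1/6
 = (-5/3) + (-2) + (-7/3) + (-8/3) + (-3) + (-10/3)
 = -15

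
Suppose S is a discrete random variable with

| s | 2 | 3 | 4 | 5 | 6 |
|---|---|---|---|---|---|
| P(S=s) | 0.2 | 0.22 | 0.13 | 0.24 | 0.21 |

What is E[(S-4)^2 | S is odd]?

P(S is odd) = 0.22 + 0.24 = 0.46.
E[(S-4)^2 | S is odd] = [1·0.22 + 1·0.24] / 0.46
 = 0.46 / 0.46
 = 1

1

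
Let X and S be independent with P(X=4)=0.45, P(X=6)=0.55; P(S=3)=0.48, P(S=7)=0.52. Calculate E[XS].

25.908

E[XS] = Σ_x Σ_s xs · P(X=x)P(S=s)
 = 12·0.216 + 28·0.234 + 18·0.264 + 42·0.286
 = 2.592 + 6.552 + 4.752 + 12.012
 = 25.908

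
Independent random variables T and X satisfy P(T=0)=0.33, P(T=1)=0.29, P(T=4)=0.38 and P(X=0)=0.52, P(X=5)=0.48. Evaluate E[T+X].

E[T+X] = Σ_t Σ_x (t+x) · P(T=t)P(X=x)
 = 0·0.1716 + 5·0.1584 + 1·0.1508 + 6·0.1392 + 4·0.1976 + 9·0.1824
 = 0 + 0.792 + 0.1508 + 0.8352 + 0.7904 + 1.6416
 = 4.21

4.21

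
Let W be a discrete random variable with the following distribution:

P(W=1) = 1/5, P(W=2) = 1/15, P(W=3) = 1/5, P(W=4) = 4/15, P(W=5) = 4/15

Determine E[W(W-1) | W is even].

P(W is even) = 1/15 + 4/15 = 1/3.
E[W(W-1) | W is even] = [2·1/15 + 12·4/15] / (1/3)
 = 10/3 / (1/3)
 = 10

10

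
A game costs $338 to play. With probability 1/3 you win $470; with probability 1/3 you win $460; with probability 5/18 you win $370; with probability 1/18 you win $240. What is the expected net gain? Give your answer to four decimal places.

88.1111

E[payout] = 470·1/3 + 460·1/3 + 370·5/18 + 240·1/18
 = 470/3 + 460/3 + 925/9 + 40/3
 = 3835/9
Net = 3835/9 - 338 = 793/9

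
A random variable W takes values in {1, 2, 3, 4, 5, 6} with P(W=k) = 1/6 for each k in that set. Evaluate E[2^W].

21

E[2^W] = Σ 2^w·P(W=w)
 = 2·1/6 + 4·1/6 + 8·1/6 + 16·1/6 + 32·1/6 + 64·1/6
 = 1/3 + 2/3 + 4/3 + 8/3 + 16/3 + 32/3
 = 21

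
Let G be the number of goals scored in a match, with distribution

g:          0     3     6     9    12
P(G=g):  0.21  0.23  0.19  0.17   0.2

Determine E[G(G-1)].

E[G(G-1)] = Σ g(g-1)·P(G=g)
 = 0·0.21 + 6·0.23 + 30·0.19 + 72·0.17 + 132·0.2
 = 0 + 1.38 + 5.7 + 12.24 + 26.4
 = 45.72

45.72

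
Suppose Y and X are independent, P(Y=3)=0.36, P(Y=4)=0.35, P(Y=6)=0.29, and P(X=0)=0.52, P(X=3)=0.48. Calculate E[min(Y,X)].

E[min(Y,X)] = Σ_y Σ_x min(y,x) · P(Y=y)P(X=x)
 = 0·0.1872 + 3·0.1728 + 0·0.182 + 3·0.168 + 0·0.1508 + 3·0.1392
 = 0 + 0.5184 + 0 + 0.504 + 0 + 0.4176
 = 1.44

1.44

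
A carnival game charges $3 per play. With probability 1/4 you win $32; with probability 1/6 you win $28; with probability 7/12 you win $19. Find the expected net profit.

20.75

E[payout] = 32·1/4 + 28·1/6 + 19·7/12
 = 8 + 14/3 + 133/12
 = 95/4
Net = 95/4 - 3 = 83/4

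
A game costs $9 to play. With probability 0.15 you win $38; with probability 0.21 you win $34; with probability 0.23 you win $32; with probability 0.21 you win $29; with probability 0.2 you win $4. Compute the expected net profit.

E[payout] = 38·0.15 + 34·0.21 + 32·0.23 + 29·0.21 + 4·0.2
 = 5.7 + 7.14 + 7.36 + 6.09 + 0.8
 = 27.09
Net = 27.09 - 9 = 18.09

18.09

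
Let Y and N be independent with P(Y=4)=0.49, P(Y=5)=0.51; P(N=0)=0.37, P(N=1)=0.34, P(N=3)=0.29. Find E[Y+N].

5.72

E[Y+N] = Σ_y Σ_n (y+n) · P(Y=y)P(N=n)
 = 4·0.1813 + 5·0.1666 + 7·0.1421 + 5·0.1887 + 6·0.1734 + 8·0.1479
 = 0.7252 + 0.833 + 0.9947 + 0.9435 + 1.0404 + 1.1832
 = 5.72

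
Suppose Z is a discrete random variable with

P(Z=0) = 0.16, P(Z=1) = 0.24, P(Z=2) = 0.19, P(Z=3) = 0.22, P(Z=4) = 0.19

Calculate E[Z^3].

E[Z^3] = Σ z^3·P(Z=z)
 = 0·0.16 + 1·0.24 + 8·0.19 + 27·0.22 + 64·0.19
 = 0 + 0.24 + 1.52 + 5.94 + 12.16
 = 19.86

19.86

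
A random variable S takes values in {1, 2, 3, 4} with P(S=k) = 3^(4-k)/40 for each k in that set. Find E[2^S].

E[2^S] = Σ 2^s·P(S=s)
 = 2·27/40 + 4·9/40 + 8·3/40 + 16·1/40
 = 27/20 + 9/10 + 3/5 + 2/5
 = 13/4

3.25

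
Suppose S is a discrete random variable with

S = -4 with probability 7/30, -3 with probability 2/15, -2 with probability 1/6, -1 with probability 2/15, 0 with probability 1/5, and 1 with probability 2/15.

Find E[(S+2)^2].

3.2

E[(S+2)^2] = Σ (s+2)^2·P(S=s)
 = 4·7/30 + 1·2/15 + 0·1/6 + 1·2/15 + 4·1/5 + 9·2/15
 = 14/15 + 2/15 + 0 + 2/15 + 4/5 + 6/5
 = 16/5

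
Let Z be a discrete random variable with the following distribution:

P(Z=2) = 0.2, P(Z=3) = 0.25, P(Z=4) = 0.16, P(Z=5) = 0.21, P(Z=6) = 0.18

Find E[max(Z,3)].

E[max(Z,3)] = Σ max(z,3)·P(Z=z)
 = 3·0.2 + 3·0.25 + 4·0.16 + 5·0.21 + 6·0.18
 = 0.6 + 0.75 + 0.64 + 1.05 + 1.08
 = 4.12

4.12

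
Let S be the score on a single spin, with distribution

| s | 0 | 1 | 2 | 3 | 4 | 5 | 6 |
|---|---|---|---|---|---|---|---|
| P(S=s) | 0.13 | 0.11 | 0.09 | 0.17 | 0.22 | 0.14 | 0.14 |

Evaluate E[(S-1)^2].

E[(S-1)^2] = Σ (s-1)^2·P(S=s)
 = 1·0.13 + 0·0.11 + 1·0.09 + 4·0.17 + 9·0.22 + 16·0.14 + 25·0.14
 = 0.13 + 0 + 0.09 + 0.68 + 1.98 + 2.24 + 3.5
 = 8.62

8.62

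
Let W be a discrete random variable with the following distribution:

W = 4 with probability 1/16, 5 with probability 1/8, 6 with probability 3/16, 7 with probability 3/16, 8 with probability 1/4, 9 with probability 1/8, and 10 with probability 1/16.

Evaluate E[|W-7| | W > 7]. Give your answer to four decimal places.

P(W > 7) = 1/4 + 1/8 + 1/16 = 7/16.
E[|W-7| | W > 7] = [1·1/4 + 2·1/8 + 3·1/16] / (7/16)
 = 11/16 / (7/16)
 = 11/7

1.5714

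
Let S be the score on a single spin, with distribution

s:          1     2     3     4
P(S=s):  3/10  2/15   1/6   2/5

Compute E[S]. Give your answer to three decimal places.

2.667

E[S] = Σ s·P(S=s)
 = 1·3/10 + 2·2/15 + 3·1/6 + 4·2/5
 = 3/10 + 4/15 + 1/2 + 8/5
 = 8/3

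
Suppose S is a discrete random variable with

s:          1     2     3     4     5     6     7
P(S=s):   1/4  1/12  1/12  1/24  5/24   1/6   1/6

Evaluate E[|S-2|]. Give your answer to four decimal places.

E[|S-2|] = Σ |s-2|·P(S=s)
 = 1·1/4 + 0·1/12 + 1·1/12 + 2·1/24 + 3·5/24 + 4·1/6 + 5·1/6
 = 1/4 + 0 + 1/12 + 1/12 + 5/8 + 2/3 + 5/6
 = 61/24

2.5417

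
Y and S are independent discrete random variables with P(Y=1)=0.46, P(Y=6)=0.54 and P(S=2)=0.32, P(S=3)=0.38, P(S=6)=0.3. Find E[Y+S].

E[Y+S] = Σ_y Σ_s (y+s) · P(Y=y)P(S=s)
 = 3·0.1472 + 4·0.1748 + 7·0.138 + 8·0.1728 + 9·0.2052 + 12·0.162
 = 0.4416 + 0.6992 + 0.966 + 1.3824 + 1.8468 + 1.944
 = 7.28

7.28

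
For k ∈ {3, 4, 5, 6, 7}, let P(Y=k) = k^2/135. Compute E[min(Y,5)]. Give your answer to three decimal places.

4.748

E[min(Y,5)] = Σ min(y,5)·P(Y=y)
 = 3·1/15 + 4·16/135 + 5·5/27 + 5·4/15 + 5·49/135
 = 1/5 + 64/135 + 25/27 + 4/3 + 49/27
 = 641/135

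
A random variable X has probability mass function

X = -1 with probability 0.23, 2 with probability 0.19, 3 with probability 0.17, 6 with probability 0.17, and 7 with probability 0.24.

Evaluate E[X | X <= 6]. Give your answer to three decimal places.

2.211

P(X <= 6) = 0.23 + 0.19 + 0.17 + 0.17 = 0.76.
E[X | X <= 6] = [(-1)·0.23 + 2·0.19 + 3·0.17 + 6·0.17] / 0.76
 = 1.68 / 0.76
 = 42/19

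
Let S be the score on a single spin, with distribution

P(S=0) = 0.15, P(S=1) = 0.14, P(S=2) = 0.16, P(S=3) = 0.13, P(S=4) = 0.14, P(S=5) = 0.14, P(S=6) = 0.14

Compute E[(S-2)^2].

4.93

E[(S-2)^2] = Σ (s-2)^2·P(S=s)
 = 4·0.15 + 1·0.14 + 0·0.16 + 1·0.13 + 4·0.14 + 9·0.14 + 16·0.14
 = 0.6 + 0.14 + 0 + 0.13 + 0.56 + 1.26 + 2.24
 = 4.93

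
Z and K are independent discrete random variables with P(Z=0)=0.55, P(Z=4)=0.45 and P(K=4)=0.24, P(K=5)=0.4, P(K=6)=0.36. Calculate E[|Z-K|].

E[|Z-K|] = Σ_z Σ_k |z-k| · P(Z=z)P(K=k)
 = 4·0.132 + 5·0.22 + 6·0.198 + 0·0.108 + 1·0.18 + 2·0.162
 = 0.528 + 1.1 + 1.188 + 0 + 0.18 + 0.324
 = 3.32

3.32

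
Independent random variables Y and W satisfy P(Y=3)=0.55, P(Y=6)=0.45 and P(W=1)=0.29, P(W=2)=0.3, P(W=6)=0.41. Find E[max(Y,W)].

5.0265

E[max(Y,W)] = Σ_y Σ_w max(y,w) · P(Y=y)P(W=w)
 = 3·0.1595 + 3·0.165 + 6·0.2255 + 6·0.1305 + 6·0.135 + 6·0.1845
 = 0.4785 + 0.495 + 1.353 + 0.783 + 0.81 + 1.107
 = 5.0265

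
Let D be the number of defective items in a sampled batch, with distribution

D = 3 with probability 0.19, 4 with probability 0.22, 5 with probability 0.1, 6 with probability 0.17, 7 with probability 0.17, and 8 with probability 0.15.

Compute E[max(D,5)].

5.96

E[max(D,5)] = Σ max(d,5)·P(D=d)
 = 5·0.19 + 5·0.22 + 5·0.1 + 6·0.17 + 7·0.17 + 8·0.15
 = 0.95 + 1.1 + 0.5 + 1.02 + 1.19 + 1.2
 = 5.96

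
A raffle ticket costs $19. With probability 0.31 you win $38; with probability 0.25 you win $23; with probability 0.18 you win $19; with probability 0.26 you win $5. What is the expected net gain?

E[payout] = 38·0.31 + 23·0.25 + 19·0.18 + 5·0.26
 = 11.78 + 5.75 + 3.42 + 1.3
 = 22.25
Net = 22.25 - 19 = 3.25

3.25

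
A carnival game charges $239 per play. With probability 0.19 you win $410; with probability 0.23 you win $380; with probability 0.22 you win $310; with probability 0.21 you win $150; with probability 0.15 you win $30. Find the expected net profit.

E[payout] = 410·0.19 + 380·0.23 + 310·0.22 + 150·0.21 + 30·0.15
 = 77.9 + 87.4 + 68.2 + 31.5 + 4.5
 = 269.5
Net = 269.5 - 239 = 30.5

30.5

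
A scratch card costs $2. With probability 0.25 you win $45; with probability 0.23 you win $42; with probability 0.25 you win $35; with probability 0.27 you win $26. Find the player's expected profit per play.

34.68

E[payout] = 45·0.25 + 42·0.23 + 35·0.25 + 26·0.27
 = 11.25 + 9.66 + 8.75 + 7.02
 = 36.68
Net = 36.68 - 2 = 34.68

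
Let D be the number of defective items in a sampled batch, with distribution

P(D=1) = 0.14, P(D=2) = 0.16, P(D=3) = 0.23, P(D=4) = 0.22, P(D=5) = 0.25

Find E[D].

3.28

E[D] = Σ d·P(D=d)
 = 1·0.14 + 2·0.16 + 3·0.23 + 4·0.22 + 5·0.25
 = 0.14 + 0.32 + 0.69 + 0.88 + 1.25
 = 3.28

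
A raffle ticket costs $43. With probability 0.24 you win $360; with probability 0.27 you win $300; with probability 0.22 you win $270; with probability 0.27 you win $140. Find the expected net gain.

221.6

E[payout] = 360·0.24 + 300·0.27 + 270·0.22 + 140·0.27
 = 86.4 + 81 + 59.4 + 37.8
 = 264.6
Net = 264.6 - 43 = 221.6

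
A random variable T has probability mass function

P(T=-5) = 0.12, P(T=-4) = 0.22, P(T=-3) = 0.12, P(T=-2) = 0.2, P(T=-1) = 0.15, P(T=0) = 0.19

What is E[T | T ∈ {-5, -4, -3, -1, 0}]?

-2.4875

P(T ∈ {-5, -4, -3, -1, 0}) = 0.12 + 0.22 + 0.12 + 0.15 + 0.19 = 0.8.
E[T | T ∈ {-5, -4, -3, -1, 0}] = [(-5)·0.12 + (-4)·0.22 + (-3)·0.12 + (-1)·0.15 + 0·0.19] / 0.8
 = -1.99 / 0.8
 = -199/80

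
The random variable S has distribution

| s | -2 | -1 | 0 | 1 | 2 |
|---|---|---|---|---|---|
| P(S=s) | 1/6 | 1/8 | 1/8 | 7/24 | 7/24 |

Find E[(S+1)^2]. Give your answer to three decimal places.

4.083

E[(S+1)^2] = Σ (s+1)^2·P(S=s)
 = 1·1/6 + 0·1/8 + 1·1/8 + 4·7/24 + 9·7/24
 = 1/6 + 0 + 1/8 + 7/6 + 21/8
 = 49/12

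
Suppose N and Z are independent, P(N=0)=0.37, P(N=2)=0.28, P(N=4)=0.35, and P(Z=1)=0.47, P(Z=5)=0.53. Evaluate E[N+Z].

E[N+Z] = Σ_n Σ_z (n+z) · P(N=n)P(Z=z)
 = 1·0.1739 + 5·0.1961 + 3·0.1316 + 7·0.1484 + 5·0.1645 + 9·0.1855
 = 0.1739 + 0.9805 + 0.3948 + 1.0388 + 0.8225 + 1.6695
 = 5.08

5.08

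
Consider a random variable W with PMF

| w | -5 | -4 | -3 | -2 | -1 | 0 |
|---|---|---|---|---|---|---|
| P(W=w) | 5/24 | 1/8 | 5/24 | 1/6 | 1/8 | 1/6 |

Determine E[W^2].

E[W^2] = Σ w^2·P(W=w)
 = 25·5/24 + 16·1/8 + 9·5/24 + 4·1/6 + 1·1/8 + 0·1/6
 = 125/24 + 2 + 15/8 + 2/3 + 1/8 + 0
 = 79/8

9.875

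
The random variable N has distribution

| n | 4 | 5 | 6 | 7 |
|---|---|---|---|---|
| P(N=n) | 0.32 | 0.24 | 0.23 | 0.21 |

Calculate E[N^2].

29.69

E[N^2] = Σ n^2·P(N=n)
 = 16·0.32 + 25·0.24 + 36·0.23 + 49·0.21
 = 5.12 + 6 + 8.28 + 10.29
 = 29.69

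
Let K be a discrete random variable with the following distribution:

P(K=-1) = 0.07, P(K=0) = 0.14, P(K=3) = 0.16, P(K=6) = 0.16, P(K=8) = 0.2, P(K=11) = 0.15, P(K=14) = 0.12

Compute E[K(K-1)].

E[K(K-1)] = Σ k(k-1)·P(K=k)
 = 2·0.07 + 0·0.14 + 6·0.16 + 30·0.16 + 56·0.2 + 110·0.15 + 182·0.12
 = 0.14 + 0 + 0.96 + 4.8 + 11.2 + 16.5 + 21.84
 = 55.44

55.44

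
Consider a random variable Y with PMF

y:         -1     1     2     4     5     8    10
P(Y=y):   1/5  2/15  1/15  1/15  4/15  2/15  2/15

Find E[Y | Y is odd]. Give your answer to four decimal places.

P(Y is odd) = 1/5 + 2/15 + 4/15 = 3/5.
E[Y | Y is odd] = [(-1)·1/5 + 1·2/15 + 5·4/15] / (3/5)
 = 19/15 / (3/5)
 = 19/9

2.1111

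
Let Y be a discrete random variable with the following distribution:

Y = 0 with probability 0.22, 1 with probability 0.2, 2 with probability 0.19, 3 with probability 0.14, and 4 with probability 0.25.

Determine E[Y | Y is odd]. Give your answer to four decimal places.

1.8235

P(Y is odd) = 0.2 + 0.14 = 0.34.
E[Y | Y is odd] = [1·0.2 + 3·0.14] / 0.34
 = 0.62 / 0.34
 = 31/17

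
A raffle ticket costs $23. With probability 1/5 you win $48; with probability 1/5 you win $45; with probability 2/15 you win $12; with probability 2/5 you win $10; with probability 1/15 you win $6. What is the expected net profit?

E[payout] = 48·1/5 + 45·1/5 + 12·2/15 + 10·2/5 + 6·1/15
 = 48/5 + 9 + 8/5 + 4 + 2/5
 = 123/5
Net = 123/5 - 23 = 8/5

1.6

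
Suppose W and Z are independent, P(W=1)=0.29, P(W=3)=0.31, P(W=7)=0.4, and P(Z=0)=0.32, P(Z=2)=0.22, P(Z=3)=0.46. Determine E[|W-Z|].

E[|W-Z|] = Σ_w Σ_z |w-z| · P(W=w)P(Z=z)
 = 1·0.0928 + 1·0.0638 + 2·0.1334 + 3·0.0992 + 1·0.0682 + 0·0.1426 + 7·0.128 + 5·0.088 + 4·0.184
 = 0.0928 + 0.0638 + 0.2668 + 0.2976 + 0.0682 + 0 + 0.896 + 0.44 + 0.736
 = 2.8612

2.8612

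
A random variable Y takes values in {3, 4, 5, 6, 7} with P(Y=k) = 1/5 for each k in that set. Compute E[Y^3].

155

E[Y^3] = Σ y^3·P(Y=y)
 = 27·1/5 + 64·1/5 + 125·1/5 + 216·1/5 + 343·1/5
 = 27/5 + 64/5 + 25 + 216/5 + 343/5
 = 155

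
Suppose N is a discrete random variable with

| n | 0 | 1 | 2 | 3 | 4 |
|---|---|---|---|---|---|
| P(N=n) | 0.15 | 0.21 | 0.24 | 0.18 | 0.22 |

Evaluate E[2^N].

6.49

E[2^N] = Σ 2^n·P(N=n)
 = 1·0.15 + 2·0.21 + 4·0.24 + 8·0.18 + 16·0.22
 = 0.15 + 0.42 + 0.96 + 1.44 + 3.52
 = 6.49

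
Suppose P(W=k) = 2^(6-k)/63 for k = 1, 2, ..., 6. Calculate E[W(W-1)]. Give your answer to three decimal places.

3.143

E[W(W-1)] = Σ w(w-1)·P(W=w)
 = 0·32/63 + 2·16/63 + 6·8/63 + 12·4/63 + 20·2/63 + 30·1/63
 = 0 + 32/63 + 16/21 + 16/21 + 40/63 + 10/21
 = 22/7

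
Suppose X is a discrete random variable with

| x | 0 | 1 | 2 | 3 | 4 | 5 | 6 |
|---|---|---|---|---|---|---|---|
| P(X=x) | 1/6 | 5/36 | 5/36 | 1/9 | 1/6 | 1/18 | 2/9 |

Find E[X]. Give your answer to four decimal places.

E[X] = Σ x·P(X=x)
 = 0·1/6 + 1·5/36 + 2·5/36 + 3·1/9 + 4·1/6 + 5·1/18 + 6·2/9
 = 0 + 5/36 + 5/18 + 1/3 + 2/3 + 5/18 + 4/3
 = 109/36

3.0278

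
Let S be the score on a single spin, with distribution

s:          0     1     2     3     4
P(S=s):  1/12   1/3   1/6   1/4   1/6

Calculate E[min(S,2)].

1.5

E[min(S,2)] = Σ min(s,2)·P(S=s)
 = 0·1/12 + 1·1/3 + 2·1/6 + 2·1/4 + 2·1/6
 = 0 + 1/3 + 1/3 + 1/2 + 1/3
 = 3/2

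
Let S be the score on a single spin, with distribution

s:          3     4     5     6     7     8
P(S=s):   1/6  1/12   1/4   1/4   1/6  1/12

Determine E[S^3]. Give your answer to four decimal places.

E[S^3] = Σ s^3·P(S=s)
 = 27·1/6 + 64·1/12 + 125·1/4 + 216·1/4 + 343·1/6 + 512·1/12
 = 9/2 + 16/3 + 125/4 + 54 + 343/6 + 128/3
 = 2339/12

194.9167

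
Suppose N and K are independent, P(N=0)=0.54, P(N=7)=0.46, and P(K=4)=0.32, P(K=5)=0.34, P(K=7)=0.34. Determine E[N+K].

8.58

E[N+K] = Σ_n Σ_k (n+k) · P(N=n)P(K=k)
 = 4·0.1728 + 5·0.1836 + 7·0.1836 + 11·0.1472 + 12·0.1564 + 14·0.1564
 = 0.6912 + 0.918 + 1.2852 + 1.6192 + 1.8768 + 2.1896
 = 8.58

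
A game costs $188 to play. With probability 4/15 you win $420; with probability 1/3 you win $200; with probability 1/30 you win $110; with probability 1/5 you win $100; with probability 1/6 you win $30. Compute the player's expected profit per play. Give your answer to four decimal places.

19.3333

E[payout] = 420·4/15 + 200·1/3 + 110·1/30 + 100·1/5 + 30·1/6
 = 112 + 200/3 + 11/3 + 20 + 5
 = 622/3
Net = 622/3 - 188 = 58/3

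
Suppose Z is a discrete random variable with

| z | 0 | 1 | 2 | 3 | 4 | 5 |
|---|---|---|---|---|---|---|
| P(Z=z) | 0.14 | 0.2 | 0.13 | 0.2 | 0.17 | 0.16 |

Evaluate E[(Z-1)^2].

E[(Z-1)^2] = Σ (z-1)^2·P(Z=z)
 = 1·0.14 + 0·0.2 + 1·0.13 + 4·0.2 + 9·0.17 + 16·0.16
 = 0.14 + 0 + 0.13 + 0.8 + 1.53 + 2.56
 = 5.16

5.16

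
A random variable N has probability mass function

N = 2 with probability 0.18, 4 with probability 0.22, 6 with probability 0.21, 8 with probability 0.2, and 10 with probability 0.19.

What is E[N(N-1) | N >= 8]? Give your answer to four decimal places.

P(N >= 8) = 0.2 + 0.19 = 0.39.
E[N(N-1) | N >= 8] = [56·0.2 + 90·0.19] / 0.39
 = 28.3 / 0.39
 = 2830/39

72.5641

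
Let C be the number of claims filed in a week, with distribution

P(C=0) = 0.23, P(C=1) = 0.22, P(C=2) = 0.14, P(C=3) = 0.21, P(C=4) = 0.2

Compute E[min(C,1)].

E[min(C,1)] = Σ min(c,1)·P(C=c)
 = 0·0.23 + 1·0.22 + 1·0.14 + 1·0.21 + 1·0.2
 = 0 + 0.22 + 0.14 + 0.21 + 0.2
 = 0.77

0.77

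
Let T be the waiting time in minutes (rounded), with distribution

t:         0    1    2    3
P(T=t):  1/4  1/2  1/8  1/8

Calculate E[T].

E[T] = Σ t·P(T=t)
 = 0·1/4 + 1·1/2 + 2·1/8 + 3·1/8
 = 0 + 1/2 + 1/4 + 3/8
 = 9/8

1.125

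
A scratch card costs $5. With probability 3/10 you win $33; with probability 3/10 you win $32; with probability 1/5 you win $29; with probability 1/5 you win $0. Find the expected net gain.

20.3

E[payout] = 33·3/10 + 32·3/10 + 29·1/5 + 0·1/5
 = 99/10 + 48/5 + 29/5 + 0
 = 253/10
Net = 253/10 - 5 = 203/10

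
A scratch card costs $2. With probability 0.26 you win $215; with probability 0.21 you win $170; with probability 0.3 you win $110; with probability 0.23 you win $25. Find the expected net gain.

128.35

E[payout] = 215·0.26 + 170·0.21 + 110·0.3 + 25·0.23
 = 55.9 + 35.7 + 33 + 5.75
 = 130.35
Net = 130.35 - 2 = 128.35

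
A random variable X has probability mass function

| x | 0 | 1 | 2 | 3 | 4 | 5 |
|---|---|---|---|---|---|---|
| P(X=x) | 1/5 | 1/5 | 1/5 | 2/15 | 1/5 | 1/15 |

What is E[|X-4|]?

E[|X-4|] = Σ |x-4|·P(X=x)
 = 4·1/5 + 3·1/5 + 2·1/5 + 1·2/15 + 0·1/5 + 1·1/15
 = 4/5 + 3/5 + 2/5 + 2/15 + 0 + 1/15
 = 2

2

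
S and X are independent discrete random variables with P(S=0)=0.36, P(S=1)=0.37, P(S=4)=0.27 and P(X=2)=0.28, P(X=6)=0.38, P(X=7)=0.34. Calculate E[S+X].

6.67

E[S+X] = Σ_s Σ_x (s+x) · P(S=s)P(X=x)
 = 2·0.1008 + 6·0.1368 + 7·0.1224 + 3·0.1036 + 7·0.1406 + 8·0.1258 + 6·0.0756 + 10·0.1026 + 11·0.0918
 = 0.2016 + 0.8208 + 0.8568 + 0.3108 + 0.9842 + 1.0064 + 0.4536 + 1.026 + 1.0098
 = 6.67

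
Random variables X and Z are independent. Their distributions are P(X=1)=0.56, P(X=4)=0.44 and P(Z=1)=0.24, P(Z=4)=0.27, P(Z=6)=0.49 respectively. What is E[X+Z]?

E[X+Z] = Σ_x Σ_z (x+z) · P(X=x)P(Z=z)
 = 2·0.1344 + 5·0.1512 + 7·0.2744 + 5·0.1056 + 8·0.1188 + 10·0.2156
 = 0.2688 + 0.756 + 1.9208 + 0.528 + 0.9504 + 2.156
 = 6.58

6.58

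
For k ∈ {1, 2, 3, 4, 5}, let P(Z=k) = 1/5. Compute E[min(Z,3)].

E[min(Z,3)] = Σ min(z,3)·P(Z=z)
 = 1·1/5 + 2·1/5 + 3·1/5 + 3·1/5 + 3·1/5
 = 1/5 + 2/5 + 3/5 + 3/5 + 3/5
 = 12/5

2.4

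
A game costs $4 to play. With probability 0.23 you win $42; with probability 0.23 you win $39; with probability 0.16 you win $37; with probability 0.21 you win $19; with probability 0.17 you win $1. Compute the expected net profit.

E[payout] = 42·0.23 + 39·0.23 + 37·0.16 + 19·0.21 + 1·0.17
 = 9.66 + 8.97 + 5.92 + 3.99 + 0.17
 = 28.71
Net = 28.71 - 4 = 24.71

24.71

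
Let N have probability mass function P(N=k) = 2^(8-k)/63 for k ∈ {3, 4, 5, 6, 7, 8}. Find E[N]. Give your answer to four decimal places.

3.9048

E[N] = Σ n·P(N=n)
 = 3·32/63 + 4·16/63 + 5·8/63 + 6·4/63 + 7·2/63 + 8·1/63
 = 32/21 + 64/63 + 40/63 + 8/21 + 2/9 + 8/63
 = 82/21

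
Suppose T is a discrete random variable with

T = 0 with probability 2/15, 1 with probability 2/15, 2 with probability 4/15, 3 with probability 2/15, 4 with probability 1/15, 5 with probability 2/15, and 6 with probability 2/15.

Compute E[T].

2.8

E[T] = Σ t·P(T=t)
 = 0·2/15 + 1·2/15 + 2·4/15 + 3·2/15 + 4·1/15 + 5·2/15 + 6·2/15
 = 0 + 2/15 + 8/15 + 2/5 + 4/15 + 2/3 + 4/5
 = 14/5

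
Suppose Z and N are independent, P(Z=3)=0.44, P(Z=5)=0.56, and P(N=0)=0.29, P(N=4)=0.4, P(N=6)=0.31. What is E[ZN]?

E[ZN] = Σ_z Σ_n zn · P(Z=z)P(N=n)
 = 0·0.1276 + 12·0.176 + 18·0.1364 + 0·0.1624 + 20·0.224 + 30·0.1736
 = 0 + 2.112 + 2.4552 + 0 + 4.48 + 5.208
 = 14.2552

14.2552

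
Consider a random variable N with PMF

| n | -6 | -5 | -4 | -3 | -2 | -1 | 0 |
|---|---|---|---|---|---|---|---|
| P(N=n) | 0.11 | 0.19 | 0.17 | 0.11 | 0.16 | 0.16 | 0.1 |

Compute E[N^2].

13.22

E[N^2] = Σ n^2·P(N=n)
 = 36·0.11 + 25·0.19 + 16·0.17 + 9·0.11 + 4·0.16 + 1·0.16 + 0·0.1
 = 3.96 + 4.75 + 2.72 + 0.99 + 0.64 + 0.16 + 0
 = 13.22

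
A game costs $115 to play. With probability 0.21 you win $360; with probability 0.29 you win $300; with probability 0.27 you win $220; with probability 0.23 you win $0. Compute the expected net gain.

E[payout] = 360·0.21 + 300·0.29 + 220·0.27 + 0·0.23
 = 75.6 + 87 + 59.4 + 0
 = 222
Net = 222 - 115 = 107

107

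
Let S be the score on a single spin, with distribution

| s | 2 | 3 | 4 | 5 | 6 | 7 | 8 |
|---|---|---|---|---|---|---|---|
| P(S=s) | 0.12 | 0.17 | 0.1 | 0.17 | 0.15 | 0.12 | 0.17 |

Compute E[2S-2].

E[2S-2] = Σ (2s-2)·P(S=s)
 = 2·0.12 + 4·0.17 + 6·0.1 + 8·0.17 + 10·0.15 + 12·0.12 + 14·0.17
 = 0.24 + 0.68 + 0.6 + 1.36 + 1.5 + 1.44 + 2.38
 = 8.2

8.2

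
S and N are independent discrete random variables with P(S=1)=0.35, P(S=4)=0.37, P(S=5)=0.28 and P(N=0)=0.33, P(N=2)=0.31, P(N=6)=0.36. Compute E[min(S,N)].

1.6743

E[min(S,N)] = Σ_s Σ_n min(s,n) · P(S=s)P(N=n)
 = 0·0.1155 + 1·0.1085 + 1·0.126 + 0·0.1221 + 2·0.1147 + 4·0.1332 + 0·0.0924 + 2·0.0868 + 5·0.1008
 = 0 + 0.1085 + 0.126 + 0 + 0.2294 + 0.5328 + 0 + 0.1736 + 0.504
 = 1.6743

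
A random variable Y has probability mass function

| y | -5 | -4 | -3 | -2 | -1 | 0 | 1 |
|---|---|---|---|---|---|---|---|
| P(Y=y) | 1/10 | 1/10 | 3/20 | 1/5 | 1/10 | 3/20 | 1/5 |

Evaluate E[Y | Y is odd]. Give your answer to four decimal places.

P(Y is odd) = 1/10 + 3/20 + 1/10 + 1/5 = 11/20.
E[Y | Y is odd] = [(-5)·1/10 + (-3)·3/20 + (-1)·1/10 + 1·1/5] / (11/20)
 = -17/20 / (11/20)
 = -17/11

-1.5455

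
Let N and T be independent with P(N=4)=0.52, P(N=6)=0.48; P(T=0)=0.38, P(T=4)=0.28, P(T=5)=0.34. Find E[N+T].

E[N+T] = Σ_n Σ_t (n+t) · P(N=n)P(T=t)
 = 4·0.1976 + 8·0.1456 + 9·0.1768 + 6·0.1824 + 10·0.1344 + 11·0.1632
 = 0.7904 + 1.1648 + 1.5912 + 1.0944 + 1.344 + 1.7952
 = 7.78

7.78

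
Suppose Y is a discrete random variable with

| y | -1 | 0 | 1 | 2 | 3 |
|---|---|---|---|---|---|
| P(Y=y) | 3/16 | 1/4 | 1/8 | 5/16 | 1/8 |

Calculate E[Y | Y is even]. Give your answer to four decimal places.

P(Y is even) = 1/4 + 5/16 = 9/16.
E[Y | Y is even] = [0·1/4 + 2·5/16] / (9/16)
 = 5/8 / (9/16)
 = 10/9

1.1111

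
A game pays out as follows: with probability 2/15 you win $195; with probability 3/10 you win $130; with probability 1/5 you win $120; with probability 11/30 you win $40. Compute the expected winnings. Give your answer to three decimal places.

103.667

E[payout] = 195·2/15 + 130·3/10 + 120·1/5 + 40·11/30
 = 26 + 39 + 24 + 44/3
 = 311/3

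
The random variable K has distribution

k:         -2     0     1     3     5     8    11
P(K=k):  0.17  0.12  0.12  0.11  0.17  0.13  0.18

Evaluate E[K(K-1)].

E[K(K-1)] = Σ k(k-1)·P(K=k)
 = 6·0.17 + 0·0.12 + 0·0.12 + 6·0.11 + 20·0.17 + 56·0.13 + 110·0.18
 = 1.02 + 0 + 0 + 0.66 + 3.4 + 7.28 + 19.8
 = 32.16

32.16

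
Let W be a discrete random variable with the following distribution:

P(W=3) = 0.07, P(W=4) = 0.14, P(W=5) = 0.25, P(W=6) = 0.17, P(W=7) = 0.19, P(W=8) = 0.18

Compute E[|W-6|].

1.29

E[|W-6|] = Σ |w-6|·P(W=w)
 = 3·0.07 + 2·0.14 + 1·0.25 + 0·0.17 + 1·0.19 + 2·0.18
 = 0.21 + 0.28 + 0.25 + 0 + 0.19 + 0.36
 = 1.29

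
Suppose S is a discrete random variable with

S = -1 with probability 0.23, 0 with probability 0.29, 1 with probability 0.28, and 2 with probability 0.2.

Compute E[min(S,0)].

E[min(S,0)] = Σ min(s,0)·P(S=s)
 = (-1)·0.23 + 0·0.29 + 0·0.28 + 0·0.2
 = (-0.23) + 0 + 0 + 0
 = -0.23

-0.23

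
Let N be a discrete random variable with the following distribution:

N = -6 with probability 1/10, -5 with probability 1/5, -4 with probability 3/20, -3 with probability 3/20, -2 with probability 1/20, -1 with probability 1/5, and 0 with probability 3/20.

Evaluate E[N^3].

-60.85

E[N^3] = Σ n^3·P(N=n)
 = (-216)·1/10 + (-125)·1/5 + (-64)·3/20 + (-27)·3/20 + (-8)·1/20 + (-1)·1/5 + 0·3/20
 = (-108/5) + (-25) + (-48/5) + (-81/20) + (-2/5) + (-1/5) + 0
 = -1217/20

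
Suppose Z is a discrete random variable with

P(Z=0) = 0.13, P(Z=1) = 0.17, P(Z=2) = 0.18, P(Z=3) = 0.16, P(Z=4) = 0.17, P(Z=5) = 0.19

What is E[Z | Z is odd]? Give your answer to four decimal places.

3.0769

P(Z is odd) = 0.17 + 0.16 + 0.19 = 0.52.
E[Z | Z is odd] = [1·0.17 + 3·0.16 + 5·0.19] / 0.52
 = 1.6 / 0.52
 = 40/13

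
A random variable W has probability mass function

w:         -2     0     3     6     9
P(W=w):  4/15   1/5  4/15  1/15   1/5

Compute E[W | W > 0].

P(W > 0) = 4/15 + 1/15 + 1/5 = 8/15.
E[W | W > 0] = [3·4/15 + 6·1/15 + 9·1/5] / (8/15)
 = 3 / (8/15)
 = 45/8

5.625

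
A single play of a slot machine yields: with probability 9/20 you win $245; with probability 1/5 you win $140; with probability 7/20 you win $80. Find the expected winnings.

E[payout] = 245·9/20 + 140·1/5 + 80·7/20
 = 441/4 + 28 + 28
 = 665/4

166.25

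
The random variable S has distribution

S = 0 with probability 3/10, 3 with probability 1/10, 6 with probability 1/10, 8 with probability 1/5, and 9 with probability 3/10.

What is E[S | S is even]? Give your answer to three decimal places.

3.667

P(S is even) = 3/10 + 1/10 + 1/5 = 3/5.
E[S | S is even] = [0·3/10 + 6·1/10 + 8·1/5] / (3/5)
 = 11/5 / (3/5)
 = 11/3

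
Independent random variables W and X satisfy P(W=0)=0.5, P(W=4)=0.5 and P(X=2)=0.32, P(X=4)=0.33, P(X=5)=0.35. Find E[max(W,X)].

4.03

E[max(W,X)] = Σ_w Σ_x max(w,x) · P(W=w)P(X=x)
 = 2·0.16 + 4·0.165 + 5·0.175 + 4·0.16 + 4·0.165 + 5·0.175
 = 0.32 + 0.66 + 0.875 + 0.64 + 0.66 + 0.875
 = 4.03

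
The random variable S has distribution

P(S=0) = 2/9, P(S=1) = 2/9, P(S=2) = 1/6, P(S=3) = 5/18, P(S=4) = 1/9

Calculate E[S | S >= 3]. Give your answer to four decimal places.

3.2857

P(S >= 3) = 5/18 + 1/9 = 7/18.
E[S | S >= 3] = [3·5/18 + 4·1/9] / (7/18)
 = 23/18 / (7/18)
 = 23/7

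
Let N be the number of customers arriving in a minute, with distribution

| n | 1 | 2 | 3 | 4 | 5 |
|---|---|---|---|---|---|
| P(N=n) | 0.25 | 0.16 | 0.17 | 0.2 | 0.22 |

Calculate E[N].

E[N] = Σ n·P(N=n)
 = 1·0.25 + 2·0.16 + 3·0.17 + 4·0.2 + 5·0.22
 = 0.25 + 0.32 + 0.51 + 0.8 + 1.1
 = 2.98

2.98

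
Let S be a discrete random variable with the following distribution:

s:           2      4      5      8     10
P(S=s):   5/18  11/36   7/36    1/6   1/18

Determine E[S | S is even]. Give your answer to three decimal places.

P(S is even) = 5/18 + 11/36 + 1/6 + 1/18 = 29/36.
E[S | S is even] = [2·5/18 + 4·11/36 + 8·1/6 + 10·1/18] / (29/36)
 = 11/3 / (29/36)
 = 132/29

4.552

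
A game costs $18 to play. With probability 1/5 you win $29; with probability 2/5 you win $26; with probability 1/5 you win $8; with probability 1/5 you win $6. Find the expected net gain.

E[payout] = 29·1/5 + 26·2/5 + 8·1/5 + 6·1/5
 = 29/5 + 52/5 + 8/5 + 6/5
 = 19
Net = 19 - 18 = 1

1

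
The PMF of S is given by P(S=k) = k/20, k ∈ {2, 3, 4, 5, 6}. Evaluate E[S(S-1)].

17.5

E[S(S-1)] = Σ s(s-1)·P(S=s)
 = 2·1/10 + 6·3/20 + 12·1/5 + 20·1/4 + 30·3/10
 = 1/5 + 9/10 + 12/5 + 5 + 9
 = 35/2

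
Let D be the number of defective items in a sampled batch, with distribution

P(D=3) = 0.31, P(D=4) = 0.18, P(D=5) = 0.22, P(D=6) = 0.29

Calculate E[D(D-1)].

17.12

E[D(D-1)] = Σ d(d-1)·P(D=d)
 = 6·0.31 + 12·0.18 + 20·0.22 + 30·0.29
 = 1.86 + 2.16 + 4.4 + 8.7
 = 17.12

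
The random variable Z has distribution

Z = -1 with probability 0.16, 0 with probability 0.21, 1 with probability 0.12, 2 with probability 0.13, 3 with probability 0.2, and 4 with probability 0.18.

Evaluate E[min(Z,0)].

E[min(Z,0)] = Σ min(z,0)·P(Z=z)
 = (-1)·0.16 + 0·0.21 + 0·0.12 + 0·0.13 + 0·0.2 + 0·0.18
 = (-0.16) + 0 + 0 + 0 + 0 + 0
 = -0.16

-0.16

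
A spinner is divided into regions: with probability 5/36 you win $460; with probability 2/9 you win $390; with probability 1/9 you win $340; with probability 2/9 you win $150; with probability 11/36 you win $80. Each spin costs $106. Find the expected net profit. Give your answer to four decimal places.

140.1111

E[payout] = 460·5/36 + 390·2/9 + 340·1/9 + 150·2/9 + 80·11/36
 = 575/9 + 260/3 + 340/9 + 100/3 + 220/9
 = 2215/9
Net = 2215/9 - 106 = 1261/9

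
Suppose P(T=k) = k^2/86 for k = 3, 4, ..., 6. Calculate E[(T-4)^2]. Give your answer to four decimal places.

E[(T-4)^2] = Σ (t-4)^2·P(T=t)
 = 1·9/86 + 0·8/43 + 1·25/86 + 4·18/43
 = 9/86 + 0 + 25/86 + 72/43
 = 89/43

2.0698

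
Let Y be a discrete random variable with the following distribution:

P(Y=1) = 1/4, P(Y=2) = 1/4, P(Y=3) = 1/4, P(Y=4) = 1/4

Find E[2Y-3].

E[2Y-3] = Σ (2y-3)·P(Y=y)
 = (-1)·1/4 + 1·1/4 + 3·1/4 + 5·1/4
 = (-1/4) + 1/4 + 3/4 + 5/4
 = 2

2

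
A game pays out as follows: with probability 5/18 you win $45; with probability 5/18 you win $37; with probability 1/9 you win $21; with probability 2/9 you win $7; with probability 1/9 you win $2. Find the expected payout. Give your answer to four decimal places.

E[payout] = 45·5/18 + 37·5/18 + 21·1/9 + 7·2/9 + 2·1/9
 = 25/2 + 185/18 + 7/3 + 14/9 + 2/9
 = 242/9

26.8889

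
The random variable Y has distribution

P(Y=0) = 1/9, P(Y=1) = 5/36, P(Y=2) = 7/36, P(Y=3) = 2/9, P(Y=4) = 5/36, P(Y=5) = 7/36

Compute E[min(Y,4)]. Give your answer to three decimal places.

2.528

E[min(Y,4)] = Σ min(y,4)·P(Y=y)
 = 0·1/9 + 1·5/36 + 2·7/36 + 3·2/9 + 4·5/36 + 4·7/36
 = 0 + 5/36 + 7/18 + 2/3 + 5/9 + 7/9
 = 91/36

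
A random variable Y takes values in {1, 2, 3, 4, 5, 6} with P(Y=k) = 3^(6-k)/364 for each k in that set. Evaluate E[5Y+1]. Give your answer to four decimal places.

E[5Y+1] = Σ (5y+1)·P(Y=y)
 = 6·243/364 + 11·81/364 + 16·27/364 + 21·9/364 + 26·3/364 + 31·1/364
 = 729/182 + 891/364 + 108/91 + 27/52 + 3/14 + 31/364
 = 3079/364

8.4588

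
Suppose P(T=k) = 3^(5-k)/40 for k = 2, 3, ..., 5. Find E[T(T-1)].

4.1

E[T(T-1)] = Σ t(t-1)·P(T=t)
 = 2·27/40 + 6·9/40 + 12·3/40 + 20·1/40
 = 27/20 + 27/20 + 9/10 + 1/2
 = 41/10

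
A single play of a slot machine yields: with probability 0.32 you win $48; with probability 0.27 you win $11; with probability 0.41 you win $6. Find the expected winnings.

E[payout] = 48·0.32 + 11·0.27 + 6·0.41
 = 15.36 + 2.97 + 2.46
 = 20.79

20.79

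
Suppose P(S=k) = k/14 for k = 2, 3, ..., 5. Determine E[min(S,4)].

E[min(S,4)] = Σ min(s,4)·P(S=s)
 = 2·1/7 + 3·3/14 + 4·2/7 + 4·5/14
 = 2/7 + 9/14 + 8/7 + 10/7
 = 7/2

3.5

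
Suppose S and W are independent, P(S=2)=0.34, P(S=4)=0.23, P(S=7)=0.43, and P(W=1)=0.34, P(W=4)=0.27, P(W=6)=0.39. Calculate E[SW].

E[SW] = Σ_s Σ_w sw · P(S=s)P(W=w)
 = 2·0.1156 + 8·0.0918 + 12·0.1326 + 4·0.0782 + 16·0.0621 + 24·0.0897 + 7·0.1462 + 28·0.1161 + 42·0.1677
 = 0.2312 + 0.7344 + 1.5912 + 0.3128 + 0.9936 + 2.1528 + 1.0234 + 3.2508 + 7.0434
 = 17.3336

17.3336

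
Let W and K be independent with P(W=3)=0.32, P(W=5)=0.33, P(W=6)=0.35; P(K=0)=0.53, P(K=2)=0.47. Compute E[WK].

4.4274

E[WK] = Σ_w Σ_k wk · P(W=w)P(K=k)
 = 0·0.1696 + 6·0.1504 + 0·0.1749 + 10·0.1551 + 0·0.1855 + 12·0.1645
 = 0 + 0.9024 + 0 + 1.551 + 0 + 1.974
 = 4.4274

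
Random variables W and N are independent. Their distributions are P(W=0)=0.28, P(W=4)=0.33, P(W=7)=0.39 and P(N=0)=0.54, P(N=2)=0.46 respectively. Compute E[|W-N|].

E[|W-N|] = Σ_w Σ_n |w-n| · P(W=w)P(N=n)
 = 0·0.1512 + 2·0.1288 + 4·0.1782 + 2·0.1518 + 7·0.2106 + 5·0.1794
 = 0 + 0.2576 + 0.7128 + 0.3036 + 1.4742 + 0.897
 = 3.6452

3.6452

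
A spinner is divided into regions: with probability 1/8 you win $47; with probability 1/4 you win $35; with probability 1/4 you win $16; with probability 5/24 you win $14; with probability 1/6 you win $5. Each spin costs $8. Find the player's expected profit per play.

E[payout] = 47·1/8 + 35·1/4 + 16·1/4 + 14·5/24 + 5·1/6
 = 47/8 + 35/4 + 4 + 35/12 + 5/6
 = 179/8
Net = 179/8 - 8 = 115/8

14.375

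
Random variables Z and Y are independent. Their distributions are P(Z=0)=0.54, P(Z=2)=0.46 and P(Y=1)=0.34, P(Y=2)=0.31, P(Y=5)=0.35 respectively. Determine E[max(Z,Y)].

E[max(Z,Y)] = Σ_z Σ_y max(z,y) · P(Z=z)P(Y=y)
 = 1·0.1836 + 2·0.1674 + 5·0.189 + 2·0.1564 + 2·0.1426 + 5·0.161
 = 0.1836 + 0.3348 + 0.945 + 0.3128 + 0.2852 + 0.805
 = 2.8664

2.8664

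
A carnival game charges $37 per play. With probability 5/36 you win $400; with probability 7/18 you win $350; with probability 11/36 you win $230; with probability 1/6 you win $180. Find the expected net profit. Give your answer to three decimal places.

254.944

E[payout] = 400·5/36 + 350·7/18 + 230·11/36 + 180·1/6
 = 500/9 + 1225/9 + 1265/18 + 30
 = 5255/18
Net = 5255/18 - 37 = 4589/18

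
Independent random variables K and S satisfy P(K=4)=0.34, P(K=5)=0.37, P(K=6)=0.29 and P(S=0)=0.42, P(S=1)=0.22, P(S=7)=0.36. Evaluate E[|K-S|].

3.686

E[|K-S|] = Σ_k Σ_s |k-s| · P(K=k)P(S=s)
 = 4·0.1428 + 3·0.0748 + 3·0.1224 + 5·0.1554 + 4·0.0814 + 2·0.1332 + 6·0.1218 + 5·0.0638 + 1·0.1044
 = 0.5712 + 0.2244 + 0.3672 + 0.777 + 0.3256 + 0.2664 + 0.7308 + 0.319 + 0.1044
 = 3.686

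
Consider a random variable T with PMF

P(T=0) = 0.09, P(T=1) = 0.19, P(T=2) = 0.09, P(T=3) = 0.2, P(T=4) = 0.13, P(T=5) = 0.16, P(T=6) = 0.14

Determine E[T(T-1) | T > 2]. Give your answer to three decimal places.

P(T > 2) = 0.2 + 0.13 + 0.16 + 0.14 = 0.63.
E[T(T-1) | T > 2] = [6·0.2 + 12·0.13 + 20·0.16 + 30·0.14] / 0.63
 = 10.16 / 0.63
 = 1016/63

16.127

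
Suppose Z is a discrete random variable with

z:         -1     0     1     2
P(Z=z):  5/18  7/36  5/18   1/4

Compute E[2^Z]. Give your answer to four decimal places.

E[2^Z] = Σ 2^z·P(Z=z)
 = 1/2·5/18 + 1·7/36 + 2·5/18 + 4·1/4
 = 5/36 + 7/36 + 5/9 + 1
 = 17/9

1.8889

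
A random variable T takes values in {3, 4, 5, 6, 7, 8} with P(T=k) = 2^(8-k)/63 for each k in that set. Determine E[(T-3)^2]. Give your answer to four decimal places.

2.2381

E[(T-3)^2] = Σ (t-3)^2·P(T=t)
 = 0·32/63 + 1·16/63 + 4·8/63 + 9·4/63 + 16·2/63 + 25·1/63
 = 0 + 16/63 + 32/63 + 4/7 + 32/63 + 25/63
 = 47/21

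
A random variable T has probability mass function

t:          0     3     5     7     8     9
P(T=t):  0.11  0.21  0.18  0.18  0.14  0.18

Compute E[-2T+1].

-10.06

E[-2T+1] = Σ (-2t+1)·P(T=t)
 = 1·0.11 + (-5)·0.21 + (-9)·0.18 + (-13)·0.18 + (-15)·0.14 + (-17)·0.18
 = 0.11 + (-1.05) + (-1.62) + (-2.34) + (-2.1) + (-3.06)
 = -10.06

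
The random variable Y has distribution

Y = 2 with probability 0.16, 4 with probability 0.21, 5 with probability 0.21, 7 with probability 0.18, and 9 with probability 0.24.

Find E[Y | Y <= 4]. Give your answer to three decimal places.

3.135

P(Y <= 4) = 0.16 + 0.21 = 0.37.
E[Y | Y <= 4] = [2·0.16 + 4·0.21] / 0.37
 = 1.16 / 0.37
 = 116/37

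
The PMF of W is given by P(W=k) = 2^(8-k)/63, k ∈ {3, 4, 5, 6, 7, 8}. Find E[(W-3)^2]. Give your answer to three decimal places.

E[(W-3)^2] = Σ (w-3)^2·P(W=w)
 = 0·32/63 + 1·16/63 + 4·8/63 + 9·4/63 + 16·2/63 + 25·1/63
 = 0 + 16/63 + 32/63 + 4/7 + 32/63 + 25/63
 = 47/21

2.238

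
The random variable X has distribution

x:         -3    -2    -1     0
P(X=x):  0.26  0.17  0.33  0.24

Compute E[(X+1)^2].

1.45

E[(X+1)^2] = Σ (x+1)^2·P(X=x)
 = 4·0.26 + 1·0.17 + 0·0.33 + 1·0.24
 = 1.04 + 0.17 + 0 + 0.24
 = 1.45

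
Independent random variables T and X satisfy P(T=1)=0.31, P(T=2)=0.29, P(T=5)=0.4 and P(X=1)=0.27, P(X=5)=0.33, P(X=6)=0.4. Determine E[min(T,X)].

2.3797

E[min(T,X)] = Σ_t Σ_x min(t,x) · P(T=t)P(X=x)
 = 1·0.0837 + 1·0.1023 + 1·0.124 + 1·0.0783 + 2·0.0957 + 2·0.116 + 1·0.108 + 5·0.132 + 5·0.16
 = 0.0837 + 0.1023 + 0.124 + 0.0783 + 0.1914 + 0.232 + 0.108 + 0.66 + 0.8
 = 2.3797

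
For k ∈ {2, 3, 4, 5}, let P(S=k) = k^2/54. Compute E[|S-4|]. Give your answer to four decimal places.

0.7778

E[|S-4|] = Σ |s-4|·P(S=s)
 = 2·2/27 + 1·1/6 + 0·8/27 + 1·25/54
 = 4/27 + 1/6 + 0 + 25/54
 = 7/9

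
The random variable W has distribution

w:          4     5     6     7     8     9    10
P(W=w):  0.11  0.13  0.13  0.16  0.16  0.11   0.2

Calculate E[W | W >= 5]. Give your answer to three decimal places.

P(W >= 5) = 0.13 + 0.13 + 0.16 + 0.16 + 0.11 + 0.2 = 0.89.
E[W | W >= 5] = [5·0.13 + 6·0.13 + 7·0.16 + 8·0.16 + 9·0.11 + 10·0.2] / 0.89
 = 6.82 / 0.89
 = 682/89

7.663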